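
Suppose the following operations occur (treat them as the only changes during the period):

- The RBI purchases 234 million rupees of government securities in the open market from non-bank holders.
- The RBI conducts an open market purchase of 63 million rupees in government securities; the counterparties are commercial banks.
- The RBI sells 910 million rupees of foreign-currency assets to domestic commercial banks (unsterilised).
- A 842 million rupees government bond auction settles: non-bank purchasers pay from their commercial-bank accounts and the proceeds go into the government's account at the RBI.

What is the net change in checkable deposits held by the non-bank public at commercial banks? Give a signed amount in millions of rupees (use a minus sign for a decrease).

Asset purchase (from non-banks) 234 million rupees: non-bank counterparties' bank balances rise → +234M.
OMO purchase (from banks) 63 million rupees: the counterparty is a bank, so public deposits are unchanged → 0.
FX sale 910 million rupees: the counterparty is a bank, so public deposits are unchanged → 0.
Government account inflow 842 million rupees: non-bank counterparties' bank balances fall → −842M.
Net: 234 + 0 + 0 − 842 = -608 million.

-608 million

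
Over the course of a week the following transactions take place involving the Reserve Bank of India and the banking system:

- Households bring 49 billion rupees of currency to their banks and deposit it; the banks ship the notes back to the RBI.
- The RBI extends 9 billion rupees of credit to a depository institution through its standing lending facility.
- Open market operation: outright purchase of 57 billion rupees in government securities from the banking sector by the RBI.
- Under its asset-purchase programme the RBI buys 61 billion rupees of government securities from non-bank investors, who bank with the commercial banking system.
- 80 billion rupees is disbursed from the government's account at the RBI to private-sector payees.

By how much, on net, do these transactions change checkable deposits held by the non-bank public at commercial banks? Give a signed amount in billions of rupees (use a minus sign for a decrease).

+190 billion

RBI balance sheet:
  Assets:      Securities +118B, Loans to banks +9B
  Liabilities: Bank reserves +256B, Currency in circulation −49B, Government deposits −80B
Commercial banking system:
  Assets:      Reserves at CB +256B, Securities −57B
  Liabilities: Checkable deposits +190B, Borrowings from CB +9B
So the change in checkable deposits held by the non-bank public at commercial banks is +190 billion.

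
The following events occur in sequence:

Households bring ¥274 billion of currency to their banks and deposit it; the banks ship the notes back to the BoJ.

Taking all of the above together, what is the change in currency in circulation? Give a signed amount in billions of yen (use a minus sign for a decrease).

-¥274 billion

Currency deposit ¥274 billion: notes return to the central bank → −¥274B.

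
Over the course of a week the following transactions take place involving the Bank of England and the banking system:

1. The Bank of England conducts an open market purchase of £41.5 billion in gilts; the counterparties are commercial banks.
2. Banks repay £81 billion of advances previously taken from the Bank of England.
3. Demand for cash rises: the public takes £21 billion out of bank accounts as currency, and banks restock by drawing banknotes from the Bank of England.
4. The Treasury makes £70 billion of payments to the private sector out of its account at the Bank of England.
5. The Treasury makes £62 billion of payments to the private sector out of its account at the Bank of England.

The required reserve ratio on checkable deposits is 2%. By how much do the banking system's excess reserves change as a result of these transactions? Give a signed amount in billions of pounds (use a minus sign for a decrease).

+£69.28 billion

OMO purchase (from banks) £41.5 billion: reserves +£41.5B, deposits 0.
Discount-window repayment £81 billion: reserves −£81B, deposits 0.
Currency withdrawal £21 billion: reserves −£21B, deposits −£21B.
Government spending £70 billion: reserves +£70B, deposits +£70B.
Government spending £62 billion: reserves +£62B, deposits +£62B.
Totals: Δreserves = +£71.5B, Δdeposits = +£111B.
Δrequired reserves = 2% × +£111B = +£2.22B.
Δexcess reserves = Δreserves − Δrequired = +£71.5B − (+£2.22B) = +£69.28 billion.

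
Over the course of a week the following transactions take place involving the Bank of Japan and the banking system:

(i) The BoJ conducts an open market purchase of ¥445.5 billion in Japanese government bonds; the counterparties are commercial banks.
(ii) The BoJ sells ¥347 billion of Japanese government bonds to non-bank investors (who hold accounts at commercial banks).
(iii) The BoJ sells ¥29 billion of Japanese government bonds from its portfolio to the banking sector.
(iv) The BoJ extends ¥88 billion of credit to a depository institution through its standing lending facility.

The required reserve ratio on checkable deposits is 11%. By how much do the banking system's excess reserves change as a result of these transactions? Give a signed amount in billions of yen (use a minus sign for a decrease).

+¥195.67 billion

OMO purchase (from banks) ¥445.5 billion: reserves +¥445.5B, deposits 0.
Asset sale (to non-banks) ¥347 billion: reserves −¥347B, deposits −¥347B.
OMO sale (to banks) ¥29 billion: reserves −¥29B, deposits 0.
Discount-window loan ¥88 billion: reserves +¥88B, deposits 0.
Totals: Δreserves = +¥157.5B, Δdeposits = −¥347B.
Δrequired reserves = 11% × −¥347B = −¥38.17B.
Δexcess reserves = Δreserves − Δrequired = +¥157.5B − (−¥38.17B) = +¥195.67 billion.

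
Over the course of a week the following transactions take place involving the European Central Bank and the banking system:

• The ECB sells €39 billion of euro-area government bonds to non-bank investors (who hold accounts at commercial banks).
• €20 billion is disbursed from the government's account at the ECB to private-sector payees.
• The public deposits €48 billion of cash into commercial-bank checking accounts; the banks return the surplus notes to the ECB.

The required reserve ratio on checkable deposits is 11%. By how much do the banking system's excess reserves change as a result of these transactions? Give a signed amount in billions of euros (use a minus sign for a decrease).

Asset sale (to non-banks) €39 billion: reserves −€39B, deposits −€39B.
Government spending €20 billion: reserves +€20B, deposits +€20B.
Currency deposit €48 billion: reserves +€48B, deposits +€48B.
Totals: Δreserves = +€29B, Δdeposits = +€29B.
Δrequired reserves = 11% × +€29B = +€3.19B.
Δexcess reserves = Δreserves − Δrequired = +€29B − (+€3.19B) = +€25.81 billion.

+€25.81 billion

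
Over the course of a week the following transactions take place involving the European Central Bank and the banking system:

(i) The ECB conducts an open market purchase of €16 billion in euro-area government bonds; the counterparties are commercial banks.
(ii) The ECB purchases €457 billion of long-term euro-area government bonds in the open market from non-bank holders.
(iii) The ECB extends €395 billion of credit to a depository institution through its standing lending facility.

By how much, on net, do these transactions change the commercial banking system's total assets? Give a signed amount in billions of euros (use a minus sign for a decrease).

+€852 billion

OMO purchase (from banks) €16 billion: just an asset swap on bank balance sheets → 0.
Asset purchase (from non-banks) €457 billion: bank balance sheets expand → +€457B.
Discount-window loan €395 billion: bank balance sheets expand → +€395B.
Net: 0 + 457 + 395 = +€852 billion.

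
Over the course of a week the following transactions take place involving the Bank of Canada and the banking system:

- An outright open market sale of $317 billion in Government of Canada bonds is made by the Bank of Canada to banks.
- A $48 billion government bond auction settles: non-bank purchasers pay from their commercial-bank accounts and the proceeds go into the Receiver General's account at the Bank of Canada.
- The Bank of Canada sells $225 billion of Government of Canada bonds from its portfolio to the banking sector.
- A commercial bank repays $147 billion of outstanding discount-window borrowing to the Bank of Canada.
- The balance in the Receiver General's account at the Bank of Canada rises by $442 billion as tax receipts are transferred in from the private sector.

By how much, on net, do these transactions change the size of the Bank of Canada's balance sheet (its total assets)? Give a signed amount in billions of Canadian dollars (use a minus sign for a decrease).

-$689 billion

Bank of Canada balance sheet:
  Assets:      Securities −$542B, Loans to banks −$147B
  Liabilities: Bank reserves −$1179B, Government deposits +$490B
Commercial banking system:
  Assets:      Reserves at CB −$1179B, Securities +$542B
  Liabilities: Checkable deposits −$490B, Borrowings from CB −$147B
Change in total Bank of Canada assets = -$689 billion.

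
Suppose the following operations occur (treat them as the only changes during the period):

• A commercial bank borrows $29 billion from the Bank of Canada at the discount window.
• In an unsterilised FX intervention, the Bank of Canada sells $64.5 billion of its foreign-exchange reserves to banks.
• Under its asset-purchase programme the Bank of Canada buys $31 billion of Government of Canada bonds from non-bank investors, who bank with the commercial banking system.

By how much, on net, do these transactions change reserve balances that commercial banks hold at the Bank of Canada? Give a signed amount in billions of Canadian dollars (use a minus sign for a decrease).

Discount-window loan $29 billion: the loan is credited to the bank's reserve account → +$29B.
FX sale $64.5 billion: the buying banks pay out of their reserve balances → −$64.5B.
Asset purchase (from non-banks) $31 billion: the Bank of Canada pays by crediting reserve accounts → +$31B.
Net: 29 − 64.5 + 31 = -$4.5 billion.

-$4.5 billion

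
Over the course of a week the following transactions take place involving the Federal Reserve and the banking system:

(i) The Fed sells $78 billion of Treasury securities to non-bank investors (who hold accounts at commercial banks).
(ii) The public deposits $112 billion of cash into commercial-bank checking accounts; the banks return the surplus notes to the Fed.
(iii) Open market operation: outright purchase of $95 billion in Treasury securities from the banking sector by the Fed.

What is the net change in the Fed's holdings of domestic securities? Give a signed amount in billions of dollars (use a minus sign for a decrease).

+$17 billion

Fed balance sheet:
  Assets:      Securities +$17B
  Liabilities: Bank reserves +$129B, Currency in circulation −$112B
Commercial banking system:
  Assets:      Reserves at CB +$129B, Securities −$95B
  Liabilities: Checkable deposits +$34B
So the change in the Fed's holdings of domestic securities is +$17 billion.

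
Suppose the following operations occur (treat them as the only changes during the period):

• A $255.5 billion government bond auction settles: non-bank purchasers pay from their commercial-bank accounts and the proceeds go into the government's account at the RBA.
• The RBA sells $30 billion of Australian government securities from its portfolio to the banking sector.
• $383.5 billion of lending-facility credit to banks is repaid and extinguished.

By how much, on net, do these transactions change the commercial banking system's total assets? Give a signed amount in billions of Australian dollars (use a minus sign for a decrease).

RBA balance sheet:
  Assets:      Securities −$30B, Loans to banks −$383.5B
  Liabilities: Bank reserves −$669B, Government deposits +$255.5B
Commercial banking system:
  Assets:      Reserves at CB −$669B, Securities +$30B
  Liabilities: Checkable deposits −$255.5B, Borrowings from CB −$383.5B
Change in total bank assets = -$639 billion.

-$639 billion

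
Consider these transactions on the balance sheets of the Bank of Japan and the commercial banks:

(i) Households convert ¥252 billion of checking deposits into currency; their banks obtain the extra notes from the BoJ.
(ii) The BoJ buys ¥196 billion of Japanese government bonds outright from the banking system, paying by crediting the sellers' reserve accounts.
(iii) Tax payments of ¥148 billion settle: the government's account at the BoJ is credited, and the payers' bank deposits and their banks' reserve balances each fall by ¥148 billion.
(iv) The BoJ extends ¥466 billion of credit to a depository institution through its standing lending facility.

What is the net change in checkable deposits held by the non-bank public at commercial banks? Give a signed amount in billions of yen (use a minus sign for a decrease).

Currency withdrawal ¥252 billion: non-bank counterparties' bank balances fall → −¥252B.
OMO purchase (from banks) ¥196 billion: the counterparty is a bank, so public deposits are unchanged → 0.
Government account inflow ¥148 billion: non-bank counterparties' bank balances fall → −¥148B.
Discount-window loan ¥466 billion: the counterparty is a bank, so public deposits are unchanged → 0.
Net: −252 + 0 − 148 + 0 = -¥400 billion.

-¥400 billion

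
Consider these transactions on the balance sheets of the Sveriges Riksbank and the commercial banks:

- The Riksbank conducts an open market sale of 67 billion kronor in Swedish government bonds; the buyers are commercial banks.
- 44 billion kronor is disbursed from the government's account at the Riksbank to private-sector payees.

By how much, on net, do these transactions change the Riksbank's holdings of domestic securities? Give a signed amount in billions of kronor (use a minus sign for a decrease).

-67 billion

OMO sale (to banks) 67 billion kronor: securities removed from the Riksbank's portfolio → −67B.
Government spending 44 billion kronor: the Riksbank's securities portfolio is untouched → 0.
Net: −67 + 0 = -67 billion.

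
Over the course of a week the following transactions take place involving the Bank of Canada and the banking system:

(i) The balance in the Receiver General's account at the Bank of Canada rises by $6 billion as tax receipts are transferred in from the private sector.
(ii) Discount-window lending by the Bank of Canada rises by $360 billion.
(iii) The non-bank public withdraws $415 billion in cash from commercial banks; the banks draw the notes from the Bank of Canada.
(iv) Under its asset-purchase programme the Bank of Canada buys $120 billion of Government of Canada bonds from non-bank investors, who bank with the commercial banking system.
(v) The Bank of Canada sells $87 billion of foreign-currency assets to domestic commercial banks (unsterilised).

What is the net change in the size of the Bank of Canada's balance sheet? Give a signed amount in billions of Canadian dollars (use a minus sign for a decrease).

Government account inflow $6 billion: only the composition of liabilities changes → 0.
Discount-window loan $360 billion: a Bank of Canada asset is acquired → +$360B.
Currency withdrawal $415 billion: only the composition of liabilities changes → 0.
Asset purchase (from non-banks) $120 billion: a Bank of Canada asset is acquired → +$120B.
FX sale $87 billion: a Bank of Canada asset is shed → −$87B.
Net: 0 + 360 + 0 + 120 − 87 = +$393 billion.

+$393 billion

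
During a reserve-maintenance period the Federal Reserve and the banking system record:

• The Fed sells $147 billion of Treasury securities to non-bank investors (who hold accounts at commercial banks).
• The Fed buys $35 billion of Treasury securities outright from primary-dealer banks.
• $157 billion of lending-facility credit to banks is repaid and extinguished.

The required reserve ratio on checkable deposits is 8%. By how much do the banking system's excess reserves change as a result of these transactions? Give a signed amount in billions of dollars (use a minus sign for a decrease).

Asset sale (to non-banks) $147 billion: reserves −$147B, deposits −$147B.
OMO purchase (from banks) $35 billion: reserves +$35B, deposits 0.
Discount-window repayment $157 billion: reserves −$157B, deposits 0.
Totals: Δreserves = −$269B, Δdeposits = −$147B.
Δrequired reserves = 8% × −$147B = −$11.76B.
Δexcess reserves = Δreserves − Δrequired = −$269B − (−$11.76B) = -$257.24 billion.

-$257.24 billion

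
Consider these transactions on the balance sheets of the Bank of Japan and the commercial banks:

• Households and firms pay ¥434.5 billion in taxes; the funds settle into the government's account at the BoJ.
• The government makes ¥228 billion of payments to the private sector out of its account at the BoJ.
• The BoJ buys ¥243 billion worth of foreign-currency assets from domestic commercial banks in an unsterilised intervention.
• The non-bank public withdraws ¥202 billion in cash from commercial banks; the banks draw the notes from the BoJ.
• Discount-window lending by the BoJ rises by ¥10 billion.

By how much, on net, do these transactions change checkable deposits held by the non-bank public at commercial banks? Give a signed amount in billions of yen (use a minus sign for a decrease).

BoJ balance sheet:
  Assets:      Loans to banks +¥10B, Foreign assets +¥243B
  Liabilities: Bank reserves −¥155.5B, Currency in circulation +¥202B, Government deposits +¥206.5B
Commercial banking system:
  Assets:      Reserves at CB −¥155.5B, Foreign assets −¥243B
  Liabilities: Checkable deposits −¥408.5B, Borrowings from CB +¥10B
So the change in checkable deposits held by the non-bank public at commercial banks is -¥408.5 billion.

-¥408.5 billion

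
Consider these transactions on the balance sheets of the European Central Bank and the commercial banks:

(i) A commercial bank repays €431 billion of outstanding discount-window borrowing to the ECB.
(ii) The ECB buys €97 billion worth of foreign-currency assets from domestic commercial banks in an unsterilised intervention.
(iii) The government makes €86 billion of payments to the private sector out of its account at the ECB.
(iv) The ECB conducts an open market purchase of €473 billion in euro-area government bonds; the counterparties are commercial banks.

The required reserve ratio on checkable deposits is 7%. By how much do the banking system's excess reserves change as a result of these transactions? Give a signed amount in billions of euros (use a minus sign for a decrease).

Discount-window repayment €431 billion: reserves −€431B, deposits 0.
FX purchase €97 billion: reserves +€97B, deposits 0.
Government spending €86 billion: reserves +€86B, deposits +€86B.
OMO purchase (from banks) €473 billion: reserves +€473B, deposits 0.
Totals: Δreserves = +€225B, Δdeposits = +€86B.
Δrequired reserves = 7% × +€86B = +€6.02B.
Δexcess reserves = Δreserves − Δrequired = +€225B − (+€6.02B) = +€218.98 billion.

+€218.98 billion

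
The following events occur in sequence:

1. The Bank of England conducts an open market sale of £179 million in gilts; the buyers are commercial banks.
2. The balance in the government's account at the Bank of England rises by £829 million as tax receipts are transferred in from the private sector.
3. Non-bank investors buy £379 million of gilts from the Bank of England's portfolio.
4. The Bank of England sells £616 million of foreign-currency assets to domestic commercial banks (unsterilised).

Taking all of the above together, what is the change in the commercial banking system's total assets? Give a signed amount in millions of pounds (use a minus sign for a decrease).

Bank of England balance sheet:
  Assets:      Securities −£558M, Foreign assets −£616M
  Liabilities: Bank reserves −£2003M, Government deposits +£829M
Commercial banking system:
  Assets:      Reserves at CB −£2003M, Securities +£179M, Foreign assets +£616M
  Liabilities: Checkable deposits −£1208M
Change in total bank assets = -£1208 million.

-£1208 million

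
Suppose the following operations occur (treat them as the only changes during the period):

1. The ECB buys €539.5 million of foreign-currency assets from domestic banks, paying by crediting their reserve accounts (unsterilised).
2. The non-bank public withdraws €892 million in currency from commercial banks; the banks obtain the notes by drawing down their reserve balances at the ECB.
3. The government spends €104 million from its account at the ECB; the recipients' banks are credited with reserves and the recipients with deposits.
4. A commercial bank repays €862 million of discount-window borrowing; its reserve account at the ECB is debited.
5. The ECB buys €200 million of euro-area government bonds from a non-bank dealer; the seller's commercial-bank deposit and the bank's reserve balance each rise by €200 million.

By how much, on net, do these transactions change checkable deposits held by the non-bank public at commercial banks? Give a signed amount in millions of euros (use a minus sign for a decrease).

-€588 million

FX purchase €539.5 million: the counterparty is a bank, so public deposits are unchanged → 0.
Currency withdrawal €892 million: non-bank counterparties' bank balances fall → −€892M.
Government spending €104 million: non-bank counterparties' bank balances rise → +€104M.
Discount-window repayment €862 million: the counterparty is a bank, so public deposits are unchanged → 0.
Asset purchase (from non-banks) €200 million: non-bank counterparties' bank balances rise → +€200M.
Net: 0 − 892 + 104 + 0 + 200 = -€588 million.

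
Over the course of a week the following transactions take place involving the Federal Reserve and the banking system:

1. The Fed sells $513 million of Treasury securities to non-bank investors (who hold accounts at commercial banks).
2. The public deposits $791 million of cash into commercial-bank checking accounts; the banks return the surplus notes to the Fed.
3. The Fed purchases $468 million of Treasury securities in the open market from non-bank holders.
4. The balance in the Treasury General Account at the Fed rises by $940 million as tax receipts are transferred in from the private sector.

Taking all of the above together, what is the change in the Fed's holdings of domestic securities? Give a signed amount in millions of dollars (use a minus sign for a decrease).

-$45 million

Asset sale (to non-banks) $513 million: securities removed from the Fed's portfolio → −$513M.
Currency deposit $791 million: the Fed's securities portfolio is untouched → 0.
Asset purchase (from non-banks) $468 million: securities added to the Fed's portfolio → +$468M.
Government account inflow $940 million: the Fed's securities portfolio is untouched → 0.
Net: −513 + 0 + 468 + 0 = -$45 million.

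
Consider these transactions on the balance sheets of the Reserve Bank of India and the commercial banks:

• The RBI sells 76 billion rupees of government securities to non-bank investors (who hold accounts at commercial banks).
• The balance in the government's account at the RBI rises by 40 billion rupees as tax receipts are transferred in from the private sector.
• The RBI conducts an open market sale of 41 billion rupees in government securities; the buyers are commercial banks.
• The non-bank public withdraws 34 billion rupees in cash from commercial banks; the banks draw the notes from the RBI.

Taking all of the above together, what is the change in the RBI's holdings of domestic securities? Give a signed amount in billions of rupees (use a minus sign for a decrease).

Asset sale (to non-banks) 76 billion rupees: securities removed from the RBI's portfolio → −76B.
Government account inflow 40 billion rupees: the RBI's securities portfolio is untouched → 0.
OMO sale (to banks) 41 billion rupees: securities removed from the RBI's portfolio → −41B.
Currency withdrawal 34 billion rupees: the RBI's securities portfolio is untouched → 0.
Net: −76 + 0 − 41 + 0 = -117 billion.

-117 billion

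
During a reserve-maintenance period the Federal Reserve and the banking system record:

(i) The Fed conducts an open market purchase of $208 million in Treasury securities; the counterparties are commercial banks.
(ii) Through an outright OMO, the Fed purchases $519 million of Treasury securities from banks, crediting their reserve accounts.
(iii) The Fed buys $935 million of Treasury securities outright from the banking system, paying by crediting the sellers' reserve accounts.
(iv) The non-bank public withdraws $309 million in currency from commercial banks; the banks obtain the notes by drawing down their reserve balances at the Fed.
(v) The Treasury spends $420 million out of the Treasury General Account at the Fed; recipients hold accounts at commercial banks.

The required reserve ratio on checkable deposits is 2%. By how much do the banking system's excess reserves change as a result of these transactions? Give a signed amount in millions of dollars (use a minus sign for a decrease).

+$1770.78 million

OMO purchase (from banks) $208 million: reserves +$208M, deposits 0.
OMO purchase (from banks) $519 million: reserves +$519M, deposits 0.
OMO purchase (from banks) $935 million: reserves +$935M, deposits 0.
Currency withdrawal $309 million: reserves −$309M, deposits −$309M.
Government spending $420 million: reserves +$420M, deposits +$420M.
Totals: Δreserves = +$1773M, Δdeposits = +$111M.
Δrequired reserves = 2% × +$111M = +$2.22M.
Δexcess reserves = Δreserves − Δrequired = +$1773M − (+$2.22M) = +$1770.78 million.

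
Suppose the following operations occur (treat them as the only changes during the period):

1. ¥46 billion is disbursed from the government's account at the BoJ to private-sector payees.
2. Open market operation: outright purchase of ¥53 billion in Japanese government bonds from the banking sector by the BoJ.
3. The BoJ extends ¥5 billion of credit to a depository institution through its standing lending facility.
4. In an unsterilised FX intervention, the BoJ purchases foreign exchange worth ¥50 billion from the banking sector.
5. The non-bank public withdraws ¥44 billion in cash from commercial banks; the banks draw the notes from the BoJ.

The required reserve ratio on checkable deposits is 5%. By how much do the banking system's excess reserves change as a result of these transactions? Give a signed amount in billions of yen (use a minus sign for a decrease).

+¥109.9 billion

Government spending ¥46 billion: reserves +¥46B, deposits +¥46B.
OMO purchase (from banks) ¥53 billion: reserves +¥53B, deposits 0.
Discount-window loan ¥5 billion: reserves +¥5B, deposits 0.
FX purchase ¥50 billion: reserves +¥50B, deposits 0.
Currency withdrawal ¥44 billion: reserves −¥44B, deposits −¥44B.
Totals: Δreserves = +¥110B, Δdeposits = +¥2B.
Δrequired reserves = 5% × +¥2B = +¥0.1B.
Δexcess reserves = Δreserves − Δrequired = +¥110B − (+¥0.1B) = +¥109.9 billion.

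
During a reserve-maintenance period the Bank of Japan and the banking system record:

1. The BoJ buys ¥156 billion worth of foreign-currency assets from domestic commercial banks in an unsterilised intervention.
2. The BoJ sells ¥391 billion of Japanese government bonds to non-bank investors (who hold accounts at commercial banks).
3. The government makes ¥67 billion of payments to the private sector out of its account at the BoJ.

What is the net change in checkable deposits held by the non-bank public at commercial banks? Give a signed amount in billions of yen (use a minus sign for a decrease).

BoJ balance sheet:
  Assets:      Securities −¥391B, Foreign assets +¥156B
  Liabilities: Bank reserves −¥168B, Government deposits −¥67B
Commercial banking system:
  Assets:      Reserves at CB −¥168B, Foreign assets −¥156B
  Liabilities: Checkable deposits −¥324B
So the change in checkable deposits held by the non-bank public at commercial banks is -¥324 billion.

-¥324 billion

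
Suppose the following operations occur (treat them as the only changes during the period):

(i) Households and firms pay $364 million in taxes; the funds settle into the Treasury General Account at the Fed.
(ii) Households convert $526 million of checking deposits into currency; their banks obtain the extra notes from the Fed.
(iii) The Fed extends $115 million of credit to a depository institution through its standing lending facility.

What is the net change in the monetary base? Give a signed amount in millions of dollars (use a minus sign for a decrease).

-$249 million

Fed balance sheet:
  Assets:      Loans to banks +$115M
  Liabilities: Bank reserves −$775M, Currency in circulation +$526M, Government deposits +$364M
Commercial banking system:
  Assets:      Reserves at CB −$775M
  Liabilities: Checkable deposits −$890M, Borrowings from CB +$115M
Monetary base = currency + reserves: +$526M + (−$775M) = -$249 million.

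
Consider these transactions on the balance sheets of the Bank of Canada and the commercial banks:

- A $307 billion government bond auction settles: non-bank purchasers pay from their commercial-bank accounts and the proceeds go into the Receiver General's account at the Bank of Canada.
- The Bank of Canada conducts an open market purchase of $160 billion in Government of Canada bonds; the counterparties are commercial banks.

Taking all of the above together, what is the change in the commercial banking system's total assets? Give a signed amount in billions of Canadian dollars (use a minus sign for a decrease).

-$307 billion

Bank of Canada balance sheet:
  Assets:      Securities +$160B
  Liabilities: Bank reserves −$147B, Government deposits +$307B
Commercial banking system:
  Assets:      Reserves at CB −$147B, Securities −$160B
  Liabilities: Checkable deposits −$307B
Change in total bank assets = -$307 billion.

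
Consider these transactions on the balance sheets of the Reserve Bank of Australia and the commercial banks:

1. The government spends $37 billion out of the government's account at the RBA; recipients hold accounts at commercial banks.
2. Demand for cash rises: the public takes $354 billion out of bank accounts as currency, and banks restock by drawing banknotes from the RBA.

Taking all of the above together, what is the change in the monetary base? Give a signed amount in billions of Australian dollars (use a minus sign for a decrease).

RBA balance sheet:
  Assets:      no change
  Liabilities: Bank reserves −$317B, Currency in circulation +$354B, Government deposits −$37B
Commercial banking system:
  Assets:      Reserves at CB −$317B
  Liabilities: Checkable deposits −$317B
Monetary base = currency + reserves: +$354B + (−$317B) = +$37 billion.

+$37 billion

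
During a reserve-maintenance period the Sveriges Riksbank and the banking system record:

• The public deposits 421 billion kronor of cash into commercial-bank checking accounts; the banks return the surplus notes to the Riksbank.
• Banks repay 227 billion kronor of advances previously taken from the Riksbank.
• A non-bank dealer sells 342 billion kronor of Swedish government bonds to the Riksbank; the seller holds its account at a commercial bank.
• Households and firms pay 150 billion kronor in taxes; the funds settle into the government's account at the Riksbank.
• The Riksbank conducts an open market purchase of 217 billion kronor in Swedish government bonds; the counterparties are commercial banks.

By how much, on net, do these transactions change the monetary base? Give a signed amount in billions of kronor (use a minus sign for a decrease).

Riksbank balance sheet:
  Assets:      Securities +559B, Loans to banks −227B
  Liabilities: Bank reserves +603B, Currency in circulation −421B, Government deposits +150B
Monetary base = currency + reserves: −421B + (+603B) = +182 billion.

+182 billion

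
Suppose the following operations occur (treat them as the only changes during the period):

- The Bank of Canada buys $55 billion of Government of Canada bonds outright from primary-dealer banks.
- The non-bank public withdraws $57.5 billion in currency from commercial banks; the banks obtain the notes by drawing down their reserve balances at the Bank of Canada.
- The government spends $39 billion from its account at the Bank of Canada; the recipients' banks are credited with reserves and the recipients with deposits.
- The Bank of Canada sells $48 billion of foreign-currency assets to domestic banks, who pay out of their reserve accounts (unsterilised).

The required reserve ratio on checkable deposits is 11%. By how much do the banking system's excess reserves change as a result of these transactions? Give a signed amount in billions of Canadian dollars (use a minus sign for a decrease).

OMO purchase (from banks) $55 billion: reserves +$55B, deposits 0.
Currency withdrawal $57.5 billion: reserves −$57.5B, deposits −$57.5B.
Government spending $39 billion: reserves +$39B, deposits +$39B.
FX sale $48 billion: reserves −$48B, deposits 0.
Totals: Δreserves = −$11.5B, Δdeposits = −$18.5B.
Δrequired reserves = 11% × −$18.5B = −$2.035B.
Δexcess reserves = Δreserves − Δrequired = −$11.5B − (−$2.035B) = -$9.465 billion.

-$9.465 billion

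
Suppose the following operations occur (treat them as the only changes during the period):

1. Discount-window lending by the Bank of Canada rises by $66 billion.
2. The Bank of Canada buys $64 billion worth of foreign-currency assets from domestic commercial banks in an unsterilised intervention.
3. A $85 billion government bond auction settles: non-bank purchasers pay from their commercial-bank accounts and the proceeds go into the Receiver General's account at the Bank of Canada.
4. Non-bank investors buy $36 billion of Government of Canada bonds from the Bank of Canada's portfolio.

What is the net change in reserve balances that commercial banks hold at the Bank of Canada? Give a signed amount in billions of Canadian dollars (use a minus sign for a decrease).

Bank of Canada balance sheet:
  Assets:      Securities −$36B, Loans to banks +$66B, Foreign assets +$64B
  Liabilities: Bank reserves +$9B, Government deposits +$85B
Commercial banking system:
  Assets:      Reserves at CB +$9B, Foreign assets −$64B
  Liabilities: Checkable deposits −$121B, Borrowings from CB +$66B
So the change in reserve balances that commercial banks hold at the Bank of Canada is +$9 billion.

+$9 billion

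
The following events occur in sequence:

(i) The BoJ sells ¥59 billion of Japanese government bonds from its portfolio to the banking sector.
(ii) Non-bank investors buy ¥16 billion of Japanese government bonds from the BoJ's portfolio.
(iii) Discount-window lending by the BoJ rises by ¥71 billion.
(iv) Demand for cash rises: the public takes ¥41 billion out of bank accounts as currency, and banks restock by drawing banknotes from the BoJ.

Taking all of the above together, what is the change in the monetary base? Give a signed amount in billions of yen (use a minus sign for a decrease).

-¥4 billion

OMO sale (to banks) ¥59 billion: BoJ balance sheet contracts → −¥59B.
Asset sale (to non-banks) ¥16 billion: BoJ balance sheet contracts → −¥16B.
Discount-window loan ¥71 billion: BoJ balance sheet expands → +¥71B.
Currency withdrawal ¥41 billion: just a shift between currency and reserves — both are base money → 0.
Net: −59 − 16 + 71 + 0 = -¥4 billion.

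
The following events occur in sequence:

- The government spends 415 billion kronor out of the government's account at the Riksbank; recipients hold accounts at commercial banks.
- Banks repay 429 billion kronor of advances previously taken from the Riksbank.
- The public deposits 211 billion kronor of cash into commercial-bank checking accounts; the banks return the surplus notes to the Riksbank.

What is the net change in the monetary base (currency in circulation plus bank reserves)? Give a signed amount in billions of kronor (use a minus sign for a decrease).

Government spending 415 billion kronor: a non-base liability converts back to reserves → +415B.
Discount-window repayment 429 billion kronor: Riksbank balance sheet contracts → −429B.
Currency deposit 211 billion kronor: just a shift between currency and reserves — both are base money → 0.
Net: 415 − 429 + 0 = -14 billion.

-14 billion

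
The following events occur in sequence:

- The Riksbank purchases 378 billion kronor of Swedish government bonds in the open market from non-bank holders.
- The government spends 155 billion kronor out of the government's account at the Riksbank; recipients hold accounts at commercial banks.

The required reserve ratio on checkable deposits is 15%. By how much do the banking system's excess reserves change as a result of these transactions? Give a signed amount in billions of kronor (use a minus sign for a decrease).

Asset purchase (from non-banks) 378 billion kronor: reserves +378B, deposits +378B.
Government spending 155 billion kronor: reserves +155B, deposits +155B.
Totals: Δreserves = +533B, Δdeposits = +533B.
Δrequired reserves = 15% × +533B = +79.95B.
Δexcess reserves = Δreserves − Δrequired = +533B − (+79.95B) = +453.05 billion.

+453.05 billion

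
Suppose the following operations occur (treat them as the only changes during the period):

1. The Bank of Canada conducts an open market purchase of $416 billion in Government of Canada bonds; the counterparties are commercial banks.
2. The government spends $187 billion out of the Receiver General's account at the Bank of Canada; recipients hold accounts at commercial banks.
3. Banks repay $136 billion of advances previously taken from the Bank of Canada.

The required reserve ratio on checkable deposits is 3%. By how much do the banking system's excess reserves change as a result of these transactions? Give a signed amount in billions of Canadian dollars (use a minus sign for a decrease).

+$461.39 billion

OMO purchase (from banks) $416 billion: reserves +$416B, deposits 0.
Government spending $187 billion: reserves +$187B, deposits +$187B.
Discount-window repayment $136 billion: reserves −$136B, deposits 0.
Totals: Δreserves = +$467B, Δdeposits = +$187B.
Δrequired reserves = 3% × +$187B = +$5.61B.
Δexcess reserves = Δreserves − Δrequired = +$467B − (+$5.61B) = +$461.39 billion.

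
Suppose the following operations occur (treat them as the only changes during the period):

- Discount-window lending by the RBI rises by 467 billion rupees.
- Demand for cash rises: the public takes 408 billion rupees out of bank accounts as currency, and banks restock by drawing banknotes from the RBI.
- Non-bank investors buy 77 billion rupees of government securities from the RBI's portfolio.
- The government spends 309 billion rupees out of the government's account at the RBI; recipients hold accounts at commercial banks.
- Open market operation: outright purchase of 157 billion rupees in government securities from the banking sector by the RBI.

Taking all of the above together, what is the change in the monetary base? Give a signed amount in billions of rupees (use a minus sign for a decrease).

+856 billion

Discount-window loan 467 billion rupees: RBI balance sheet expands → +467B.
Currency withdrawal 408 billion rupees: just a shift between currency and reserves — both are base money → 0.
Asset sale (to non-banks) 77 billion rupees: RBI balance sheet contracts → −77B.
Government spending 309 billion rupees: a non-base liability converts back to reserves → +309B.
OMO purchase (from banks) 157 billion rupees: RBI balance sheet expands → +157B.
Net: 467 + 0 − 77 + 309 + 157 = +856 billion.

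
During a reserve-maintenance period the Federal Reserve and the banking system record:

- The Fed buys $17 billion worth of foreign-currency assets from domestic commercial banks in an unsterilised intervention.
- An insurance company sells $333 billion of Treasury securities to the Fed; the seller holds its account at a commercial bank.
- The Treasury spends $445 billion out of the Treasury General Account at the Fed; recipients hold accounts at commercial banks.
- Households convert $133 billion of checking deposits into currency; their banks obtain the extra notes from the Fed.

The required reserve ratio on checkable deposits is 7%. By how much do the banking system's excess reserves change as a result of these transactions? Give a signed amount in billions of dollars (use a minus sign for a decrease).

+$616.85 billion

FX purchase $17 billion: reserves +$17B, deposits 0.
Asset purchase (from non-banks) $333 billion: reserves +$333B, deposits +$333B.
Government spending $445 billion: reserves +$445B, deposits +$445B.
Currency withdrawal $133 billion: reserves −$133B, deposits −$133B.
Totals: Δreserves = +$662B, Δdeposits = +$645B.
Δrequired reserves = 7% × +$645B = +$45.15B.
Δexcess reserves = Δreserves − Δrequired = +$662B − (+$45.15B) = +$616.85 billion.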